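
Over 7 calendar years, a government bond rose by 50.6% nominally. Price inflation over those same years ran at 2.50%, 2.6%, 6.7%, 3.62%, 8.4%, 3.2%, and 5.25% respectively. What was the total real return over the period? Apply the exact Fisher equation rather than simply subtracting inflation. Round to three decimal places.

10.006%

Cumulative inflation factor: 1.0250 × 1.026 × 1.067 × 1.0362 × 1.084 × 1.032 × 1.0525 ≈ 1.36902.
Nominal growth factor: 1.50600. Real growth factor = 1.50600 / 1.36902 ≈ 1.10006.
Total real return ≈ 10.0056%.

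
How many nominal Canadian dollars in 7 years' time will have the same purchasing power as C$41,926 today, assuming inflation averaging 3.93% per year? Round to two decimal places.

C$54,912.34

Cumulative price-level factor: (1+3.93%)^7 ≈ 1.3097442214.
The nominal amount required is C$41,926 scaled up by that factor.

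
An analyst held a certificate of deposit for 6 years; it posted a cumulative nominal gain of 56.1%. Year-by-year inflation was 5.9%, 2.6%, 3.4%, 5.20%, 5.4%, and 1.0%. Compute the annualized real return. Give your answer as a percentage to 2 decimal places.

Cumulative inflation factor: 1.059 × 1.026 × 1.034 × 1.0520 × 1.054 × 1.010 ≈ 1.25818.
Nominal growth factor: 1.56100. Real growth factor = 1.56100 / 1.25818 ≈ 1.24068.
Annualized: 1.24068^(1/6) − 1 ≈ 0.03660.

3.66%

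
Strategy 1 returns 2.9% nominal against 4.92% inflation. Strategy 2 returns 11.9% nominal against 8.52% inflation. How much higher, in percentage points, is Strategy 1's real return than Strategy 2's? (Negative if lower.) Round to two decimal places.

-5.04

Strategy 1 real return: 1.029/1.0492 − 1 = -1.925%.
Strategy 2 real return: 1.119/1.0852 − 1 = 3.115%.
Difference: -1.925 − 3.115 = -5.040 pp.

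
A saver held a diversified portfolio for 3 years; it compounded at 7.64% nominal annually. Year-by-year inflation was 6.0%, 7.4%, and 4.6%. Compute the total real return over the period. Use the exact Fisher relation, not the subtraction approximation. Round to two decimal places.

4.73%

Cumulative inflation factor: 1.060 × 1.074 × 1.046 ≈ 1.19081.
Nominal growth factor: 1.24716. Real growth factor = 1.24716 / 1.19081 ≈ 1.04732.
Total real return ≈ 4.7320%.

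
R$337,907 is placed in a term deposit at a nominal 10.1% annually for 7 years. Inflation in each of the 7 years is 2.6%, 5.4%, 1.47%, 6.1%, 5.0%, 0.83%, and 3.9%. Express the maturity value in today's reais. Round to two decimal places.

R$517,455.24

Nominal value at maturity: R$337,907 × (1 + 10.1%)^7 ≈ R$662,686.95.
Price-level factor over 7 years: 1.026 × 1.054 × 1.0147 × 1.061 × 1.050 × 1.0083 × 1.039 ≈ 1.2806652628.
Dividing the nominal maturity value by the price-level factor gives the value in today's money.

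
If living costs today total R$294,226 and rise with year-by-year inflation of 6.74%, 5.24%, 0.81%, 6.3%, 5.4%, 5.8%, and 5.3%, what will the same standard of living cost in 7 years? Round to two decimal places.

Cumulative price-level factor: 1.0674 × 1.0524 × 1.0081 × 1.063 × 1.054 × 1.058 × 1.053 ≈ 1.4135122185.
Multiplying R$294,226 by the price-level factor gives the future nominal sum.

R$415,892.05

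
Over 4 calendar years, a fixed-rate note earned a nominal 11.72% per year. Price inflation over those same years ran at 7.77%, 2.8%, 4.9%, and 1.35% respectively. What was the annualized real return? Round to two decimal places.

Cumulative inflation factor: 1.0777 × 1.028 × 1.049 × 1.0135 ≈ 1.17785.
Nominal growth factor: 1.55784. Real growth factor = 1.55784 / 1.17785 ≈ 1.32262.
Annualized: 1.32262^(1/4) − 1 ≈ 0.07240.

7.24%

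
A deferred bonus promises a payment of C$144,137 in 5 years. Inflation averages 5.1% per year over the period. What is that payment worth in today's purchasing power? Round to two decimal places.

Price-level factor over 5 years: (1 + 5.1%)^5 ≈ 1.2823706810.
Purchasing power today: C$144,137 divided by that factor.

C$112,398.86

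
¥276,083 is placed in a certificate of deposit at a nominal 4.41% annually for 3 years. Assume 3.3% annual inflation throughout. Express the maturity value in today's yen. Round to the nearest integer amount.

¥285,079

Nominal value at maturity: ¥276,083 × (1 + 4.41%)^3 ≈ ¥314,243.
Price-level factor over 3 years: (1 + 3.3%)^3 = 1.102302937.
The maturity value deflated by that factor is the answer in today's purchasing power.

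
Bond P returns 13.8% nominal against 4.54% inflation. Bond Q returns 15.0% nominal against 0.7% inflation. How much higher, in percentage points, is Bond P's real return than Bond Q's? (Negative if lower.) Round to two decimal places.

-5.34

Bond P real return: 1.138/1.0454 − 1 = 8.858%.
Bond Q real return: 1.150/1.007 − 1 = 14.201%.
Difference: 8.858 − 14.201 = -5.343 pp.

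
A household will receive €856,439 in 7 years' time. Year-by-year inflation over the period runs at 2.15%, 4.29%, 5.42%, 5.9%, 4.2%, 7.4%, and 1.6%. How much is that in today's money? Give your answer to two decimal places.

Price-level factor over 7 years: 1.0215 × 1.0429 × 1.0542 × 1.059 × 1.042 × 1.074 × 1.016 ≈ 1.3522771782.
Purchasing power today: €856,439 divided by that factor.

€633,330.96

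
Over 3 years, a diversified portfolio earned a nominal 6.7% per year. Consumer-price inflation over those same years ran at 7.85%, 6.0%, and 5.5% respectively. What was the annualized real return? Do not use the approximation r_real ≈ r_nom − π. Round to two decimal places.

Cumulative inflation factor: 1.0785 × 1.060 × 1.055 ≈ 1.20609.
Nominal growth factor: 1.21477. Real growth factor = 1.21477 / 1.20609 ≈ 1.00720.
Annualized: 1.00720^(1/3) − 1 ≈ 0.00239.

0.24%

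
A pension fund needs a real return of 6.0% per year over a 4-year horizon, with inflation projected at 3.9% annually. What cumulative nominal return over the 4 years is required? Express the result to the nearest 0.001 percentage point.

47.125%

Required annual nominal rate: (1+6.0%)(1+3.9%) − 1 = 10.134%.
Cumulative over 4 years: (1 + 0.10134)^4 − 1 ≈ 0.47125.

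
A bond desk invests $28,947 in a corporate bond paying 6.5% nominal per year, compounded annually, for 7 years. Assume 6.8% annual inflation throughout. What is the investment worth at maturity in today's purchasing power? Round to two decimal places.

Nominal value at maturity: $28,947 × (1 + 6.5%)^7 ≈ $44,983.25.
Price-level factor over 7 years: (1 + 6.8%)^7 ≈ 1.5848886996.
Dividing the nominal maturity value by the price-level factor gives the value in today's money.

$28,382.59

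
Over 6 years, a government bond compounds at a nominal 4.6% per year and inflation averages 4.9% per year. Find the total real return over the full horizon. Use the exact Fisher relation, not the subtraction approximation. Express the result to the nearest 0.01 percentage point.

-1.70%

The annual real rate is (1+4.6%)/(1+4.9%) − 1 = -0.2860%.
Compounded over 6 years: (1 + -0.002860)^6 − 1 ≈ -0.01704.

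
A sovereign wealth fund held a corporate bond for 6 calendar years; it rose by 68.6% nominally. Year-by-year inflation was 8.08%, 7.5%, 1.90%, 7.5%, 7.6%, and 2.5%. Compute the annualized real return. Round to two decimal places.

Cumulative inflation factor: 1.0808 × 1.075 × 1.0190 × 1.075 × 1.076 × 1.025 ≈ 1.40369.
Nominal growth factor: 1.68600. Real growth factor = 1.68600 / 1.40369 ≈ 1.20112.
Annualized: 1.20112^(1/6) − 1 ≈ 0.03101.

3.10%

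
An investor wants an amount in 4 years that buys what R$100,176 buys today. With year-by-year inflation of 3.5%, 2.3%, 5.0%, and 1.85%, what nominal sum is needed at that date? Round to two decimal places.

R$113,430.54

Cumulative price-level factor: 1.035 × 1.023 × 1.050 × 1.0185 ≈ 1.1323125371.
The nominal amount required is R$100,176 scaled up by that factor.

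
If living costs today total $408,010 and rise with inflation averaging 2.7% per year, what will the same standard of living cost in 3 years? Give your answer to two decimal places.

$441,959.16

Cumulative price-level factor: (1+2.7%)^3 = 1.083206683.
Multiplying $408,010 by the price-level factor gives the future nominal sum.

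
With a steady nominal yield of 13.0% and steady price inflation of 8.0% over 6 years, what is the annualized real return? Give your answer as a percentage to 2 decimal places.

With constant rates the annual real return is the same each year: (1+13.0%)/(1+8.0%) − 1 = 0.04630.

4.63%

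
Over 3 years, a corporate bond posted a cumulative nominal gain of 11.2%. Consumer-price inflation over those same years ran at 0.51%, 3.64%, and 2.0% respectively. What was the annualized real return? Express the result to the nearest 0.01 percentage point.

1.53%

Cumulative inflation factor: 1.0051 × 1.0364 × 1.020 ≈ 1.06252.
Nominal growth factor: 1.11200. Real growth factor = 1.11200 / 1.06252 ≈ 1.04657.
Annualized: 1.04657^(1/3) − 1 ≈ 0.01529.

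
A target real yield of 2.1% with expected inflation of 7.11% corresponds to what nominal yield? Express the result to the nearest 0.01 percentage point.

9.36%

By the Fisher equation, 1 + r_nom = (1 + 2.1%)(1 + 7.11%) = 1.021 × 1.0711 = 1.0935931.
So r_nom = 9.35931%.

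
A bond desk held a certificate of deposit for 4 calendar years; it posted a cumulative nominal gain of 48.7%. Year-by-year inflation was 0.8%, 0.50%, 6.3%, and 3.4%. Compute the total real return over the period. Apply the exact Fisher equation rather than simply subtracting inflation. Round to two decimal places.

Cumulative inflation factor: 1.008 × 1.0050 × 1.063 × 1.034 ≈ 1.11347.
Nominal growth factor: 1.48700. Real growth factor = 1.48700 / 1.11347 ≈ 1.33546.
Total real return ≈ 33.5459%.

33.55%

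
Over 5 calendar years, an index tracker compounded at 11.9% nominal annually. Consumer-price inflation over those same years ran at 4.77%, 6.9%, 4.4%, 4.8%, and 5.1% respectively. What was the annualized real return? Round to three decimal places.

Cumulative inflation factor: 1.0477 × 1.069 × 1.044 × 1.048 × 1.051 ≈ 1.28789.
Nominal growth factor: 1.75449. Real growth factor = 1.75449 / 1.28789 ≈ 1.36230.
Annualized: 1.36230^(1/5) − 1 ≈ 0.06379.

6.379%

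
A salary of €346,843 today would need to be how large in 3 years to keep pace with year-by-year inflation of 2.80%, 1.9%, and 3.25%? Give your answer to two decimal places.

€375,137.34

Cumulative price-level factor: 1.0280 × 1.019 × 1.0325 = 1.08157679.
Multiplying €346,843 by the price-level factor gives the future nominal sum.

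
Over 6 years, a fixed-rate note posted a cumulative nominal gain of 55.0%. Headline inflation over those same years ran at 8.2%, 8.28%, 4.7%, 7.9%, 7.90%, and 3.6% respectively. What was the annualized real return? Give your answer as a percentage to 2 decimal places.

Cumulative inflation factor: 1.082 × 1.0828 × 1.047 × 1.079 × 1.0790 × 1.036 ≈ 1.47953.
Nominal growth factor: 1.55000. Real growth factor = 1.55000 / 1.47953 ≈ 1.04763.
Annualized: 1.04763^(1/6) − 1 ≈ 0.00778.

0.78%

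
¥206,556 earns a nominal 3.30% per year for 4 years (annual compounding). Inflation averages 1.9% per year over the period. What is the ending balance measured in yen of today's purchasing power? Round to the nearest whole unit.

¥218,144

Nominal value at maturity: ¥206,556 × (1 + 3.30%)^4 ≈ ¥235,201.
Price-level factor over 4 years: (1 + 1.9%)^4 ≈ 1.0781935663.
Dividing the nominal maturity value by the price-level factor gives the value in today's money.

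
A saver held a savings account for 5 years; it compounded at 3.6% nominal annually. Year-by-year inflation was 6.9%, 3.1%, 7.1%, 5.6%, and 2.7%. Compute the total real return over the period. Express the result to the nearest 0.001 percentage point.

Cumulative inflation factor: 1.069 × 1.031 × 1.071 × 1.056 × 1.027 ≈ 1.28015.
Nominal growth factor: 1.19344. Real growth factor = 1.19344 / 1.28015 ≈ 0.93226.
Total real return ≈ -6.7737%.

-6.774%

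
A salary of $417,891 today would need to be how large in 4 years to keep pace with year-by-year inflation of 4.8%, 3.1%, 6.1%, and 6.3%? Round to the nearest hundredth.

$509,250.68

Cumulative price-level factor: 1.048 × 1.031 × 1.061 × 1.063 ≈ 1.2186208274.
Multiplying $417,891 by the price-level factor gives the future nominal sum.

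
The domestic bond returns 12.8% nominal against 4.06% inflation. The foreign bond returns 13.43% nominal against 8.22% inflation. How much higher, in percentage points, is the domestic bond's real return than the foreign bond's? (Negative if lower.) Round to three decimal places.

3.585

The domestic bond real return: 1.128/1.0406 − 1 = 8.3990%.
The foreign bond real return: 1.1343/1.0822 − 1 = 4.8143%.
Difference: 8.3990 − 4.8143 = 3.5847 pp.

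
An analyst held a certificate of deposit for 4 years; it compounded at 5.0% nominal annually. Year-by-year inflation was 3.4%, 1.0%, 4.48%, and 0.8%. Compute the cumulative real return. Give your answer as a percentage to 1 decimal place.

Cumulative inflation factor: 1.034 × 1.010 × 1.0448 × 1.008 ≈ 1.09986.
Nominal growth factor: 1.21551. Real growth factor = 1.21551 / 1.09986 ≈ 1.10515.
Total real return ≈ 10.5151%.

10.5%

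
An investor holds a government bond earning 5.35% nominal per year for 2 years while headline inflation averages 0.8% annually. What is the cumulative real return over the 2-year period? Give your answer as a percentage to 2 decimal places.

9.23%

The annual real rate is (1+5.35%)/(1+0.8%) − 1 = 4.5139%.
Compounded over 2 years: (1 + 0.045139)^2 − 1 ≈ 0.09232.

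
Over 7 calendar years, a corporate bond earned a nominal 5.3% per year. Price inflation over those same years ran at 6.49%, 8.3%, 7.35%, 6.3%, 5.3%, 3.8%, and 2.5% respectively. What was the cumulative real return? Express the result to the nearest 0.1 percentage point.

-2.6%

Cumulative inflation factor: 1.0649 × 1.083 × 1.0735 × 1.063 × 1.053 × 1.038 × 1.025 ≈ 1.47442.
Nominal growth factor: 1.43548. Real growth factor = 1.43548 / 1.47442 ≈ 0.97359.
Total real return ≈ -2.6409%.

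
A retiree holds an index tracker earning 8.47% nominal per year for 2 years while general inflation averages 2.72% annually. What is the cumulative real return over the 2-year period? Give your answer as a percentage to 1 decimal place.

11.5%

The annual real rate is (1+8.47%)/(1+2.72%) − 1 = 5.5977%.
Compounded over 2 years: (1 + 0.055977)^2 − 1 ≈ 0.11509.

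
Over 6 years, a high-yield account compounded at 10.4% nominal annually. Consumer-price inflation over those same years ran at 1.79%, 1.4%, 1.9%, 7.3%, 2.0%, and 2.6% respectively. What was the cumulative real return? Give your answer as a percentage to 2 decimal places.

53.30%

Cumulative inflation factor: 1.0179 × 1.014 × 1.019 × 1.073 × 1.020 × 1.026 ≈ 1.18104.
Nominal growth factor: 1.81057. Real growth factor = 1.81057 / 1.18104 ≈ 1.53303.
Total real return ≈ 53.3027%.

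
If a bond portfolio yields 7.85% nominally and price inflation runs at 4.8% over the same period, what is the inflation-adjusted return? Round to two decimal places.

Real return via the Fisher equation: (1 + 7.85%)/(1 + 4.8%) − 1 = 1.0785/1.048 − 1 ≈ 0.02910.

2.91%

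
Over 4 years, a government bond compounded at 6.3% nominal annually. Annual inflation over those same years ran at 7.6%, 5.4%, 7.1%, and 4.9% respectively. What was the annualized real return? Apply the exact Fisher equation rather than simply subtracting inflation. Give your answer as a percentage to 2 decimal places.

Cumulative inflation factor: 1.076 × 1.054 × 1.071 × 1.049 ≈ 1.27414.
Nominal growth factor: 1.27683. Real growth factor = 1.27683 / 1.27414 ≈ 1.00211.
Annualized: 1.00211^(1/4) − 1 ≈ 0.00053.

0.05%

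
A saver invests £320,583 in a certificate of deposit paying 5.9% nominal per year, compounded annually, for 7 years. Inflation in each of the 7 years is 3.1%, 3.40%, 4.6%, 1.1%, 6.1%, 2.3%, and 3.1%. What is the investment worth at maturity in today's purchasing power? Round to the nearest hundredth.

Nominal value at maturity: £320,583 × (1 + 5.9%)^7 ≈ £478,864.02.
Price-level factor over 7 years: 1.031 × 1.0340 × 1.046 × 1.011 × 1.061 × 1.023 × 1.031 ≈ 1.2615710867.
Dividing the nominal maturity value by the price-level factor gives the value in today's money.

£379,577.52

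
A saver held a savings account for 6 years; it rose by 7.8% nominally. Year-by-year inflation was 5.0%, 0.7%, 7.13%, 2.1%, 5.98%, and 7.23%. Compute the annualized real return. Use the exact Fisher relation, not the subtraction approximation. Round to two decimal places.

Cumulative inflation factor: 1.050 × 1.007 × 1.0713 × 1.021 × 1.0598 × 1.0723 ≈ 1.31430.
Nominal growth factor: 1.07800. Real growth factor = 1.07800 / 1.31430 ≈ 0.82021.
Annualized: 0.82021^(1/6) − 1 ≈ -0.03249.

-3.25%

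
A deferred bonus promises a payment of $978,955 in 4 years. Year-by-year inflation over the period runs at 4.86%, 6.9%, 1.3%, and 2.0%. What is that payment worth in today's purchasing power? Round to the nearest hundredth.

$845,211.80

Price-level factor over 4 years: 1.0486 × 1.069 × 1.013 × 1.020 ≈ 1.1582363101.
Purchasing power today: $978,955 divided by that factor.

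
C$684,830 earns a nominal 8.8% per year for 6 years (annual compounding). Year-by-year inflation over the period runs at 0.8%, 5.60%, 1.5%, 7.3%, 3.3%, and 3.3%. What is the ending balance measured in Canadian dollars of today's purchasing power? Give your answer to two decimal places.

C$918,259.21

Nominal value at maturity: C$684,830 × (1 + 8.8%)^6 ≈ C$1,135,941.98.
Price-level factor over 6 years: 1.008 × 1.0560 × 1.015 × 1.073 × 1.033 × 1.033 ≈ 1.2370602656.
The maturity value deflated by that factor is the answer in today's purchasing power.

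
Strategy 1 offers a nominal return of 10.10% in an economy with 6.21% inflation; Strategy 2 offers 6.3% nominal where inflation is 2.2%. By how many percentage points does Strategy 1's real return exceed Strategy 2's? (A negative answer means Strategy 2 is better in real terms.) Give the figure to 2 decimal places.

Strategy 1 real return: 1.1010/1.0621 − 1 = 3.663%.
Strategy 2 real return: 1.063/1.022 − 1 = 4.012%.
Difference: 3.663 − 4.012 = -0.349 pp.

-0.35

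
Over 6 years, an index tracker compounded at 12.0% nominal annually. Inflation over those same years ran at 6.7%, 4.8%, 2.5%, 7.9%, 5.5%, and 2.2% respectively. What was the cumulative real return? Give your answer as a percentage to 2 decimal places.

48.02%

Cumulative inflation factor: 1.067 × 1.048 × 1.025 × 1.079 × 1.055 × 1.022 ≈ 1.33344.
Nominal growth factor: 1.97382. Real growth factor = 1.97382 / 1.33344 ≈ 1.48025.
Total real return ≈ 48.0246%.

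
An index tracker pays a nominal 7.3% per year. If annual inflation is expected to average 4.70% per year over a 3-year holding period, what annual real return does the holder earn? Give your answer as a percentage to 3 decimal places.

2.483%

With constant rates the annual real return is the same each year: (1+7.3%)/(1+4.70%) − 1 = 0.02483.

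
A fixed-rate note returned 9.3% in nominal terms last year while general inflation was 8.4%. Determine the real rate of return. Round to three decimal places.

Real return via the Fisher equation: (1 + 9.3%)/(1 + 8.4%) − 1 = 1.093/1.084 − 1 ≈ 0.00830.

0.830%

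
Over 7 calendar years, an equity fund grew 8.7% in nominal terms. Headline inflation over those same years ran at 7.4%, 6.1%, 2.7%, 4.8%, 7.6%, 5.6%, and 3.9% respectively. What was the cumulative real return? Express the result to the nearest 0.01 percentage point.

-24.93%

Cumulative inflation factor: 1.074 × 1.061 × 1.027 × 1.048 × 1.076 × 1.056 × 1.039 ≈ 1.44792.
Nominal growth factor: 1.08700. Real growth factor = 1.08700 / 1.44792 ≈ 0.75073.
Total real return ≈ -24.9265%.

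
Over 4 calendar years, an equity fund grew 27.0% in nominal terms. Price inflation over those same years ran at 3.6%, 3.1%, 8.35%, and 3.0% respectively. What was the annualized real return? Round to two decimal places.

Cumulative inflation factor: 1.036 × 1.031 × 1.0835 × 1.030 ≈ 1.19202.
Nominal growth factor: 1.27000. Real growth factor = 1.27000 / 1.19202 ≈ 1.06542.
Annualized: 1.06542^(1/4) − 1 ≈ 0.01597.

1.60%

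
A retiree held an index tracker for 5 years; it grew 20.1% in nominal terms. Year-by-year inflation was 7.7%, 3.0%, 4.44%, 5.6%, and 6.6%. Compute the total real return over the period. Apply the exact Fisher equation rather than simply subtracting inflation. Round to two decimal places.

-7.91%

Cumulative inflation factor: 1.077 × 1.030 × 1.0444 × 1.056 × 1.066 ≈ 1.30419.
Nominal growth factor: 1.20100. Real growth factor = 1.20100 / 1.30419 ≈ 0.92088.
Total real return ≈ -7.9122%.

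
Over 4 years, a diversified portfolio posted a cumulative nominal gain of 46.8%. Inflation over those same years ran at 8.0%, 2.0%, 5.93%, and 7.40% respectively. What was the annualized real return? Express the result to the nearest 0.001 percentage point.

4.033%

Cumulative inflation factor: 1.080 × 1.020 × 1.0593 × 1.0740 ≈ 1.25328.
Nominal growth factor: 1.46800. Real growth factor = 1.46800 / 1.25328 ≈ 1.17133.
Annualized: 1.17133^(1/4) − 1 ≈ 0.04033.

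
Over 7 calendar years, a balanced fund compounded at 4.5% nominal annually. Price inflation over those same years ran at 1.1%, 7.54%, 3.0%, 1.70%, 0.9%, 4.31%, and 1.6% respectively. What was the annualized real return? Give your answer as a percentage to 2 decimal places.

Cumulative inflation factor: 1.011 × 1.0754 × 1.030 × 1.0170 × 1.009 × 1.0431 × 1.016 ≈ 1.21784.
Nominal growth factor: 1.36086. Real growth factor = 1.36086 / 1.21784 ≈ 1.11744.
Annualized: 1.11744^(1/7) − 1 ≈ 0.01599.

1.60%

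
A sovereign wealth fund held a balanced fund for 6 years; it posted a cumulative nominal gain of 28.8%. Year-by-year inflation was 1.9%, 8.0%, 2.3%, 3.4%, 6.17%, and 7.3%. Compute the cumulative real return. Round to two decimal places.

-2.88%

Cumulative inflation factor: 1.019 × 1.080 × 1.023 × 1.034 × 1.0617 × 1.073 ≈ 1.32616.
Nominal growth factor: 1.28800. Real growth factor = 1.28800 / 1.32616 ≈ 0.97123.
Total real return ≈ -2.8774%.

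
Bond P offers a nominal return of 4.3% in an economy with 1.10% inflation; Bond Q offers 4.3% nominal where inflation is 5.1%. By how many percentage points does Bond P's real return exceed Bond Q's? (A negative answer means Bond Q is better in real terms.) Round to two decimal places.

3.93

Bond P real return: 1.043/1.0110 − 1 = 3.165%.
Bond Q real return: 1.043/1.051 − 1 = -0.761%.
Difference: 3.165 − (-0.761) = 3.926 pp.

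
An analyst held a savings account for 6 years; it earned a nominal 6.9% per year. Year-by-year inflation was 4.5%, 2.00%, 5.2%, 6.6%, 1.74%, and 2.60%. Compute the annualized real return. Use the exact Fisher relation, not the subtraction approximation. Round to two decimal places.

Cumulative inflation factor: 1.045 × 1.0200 × 1.052 × 1.066 × 1.0174 × 1.0260 ≈ 1.24775.
Nominal growth factor: 1.49233. Real growth factor = 1.49233 / 1.24775 ≈ 1.19602.
Annualized: 1.19602^(1/6) − 1 ≈ 0.03028.

3.03%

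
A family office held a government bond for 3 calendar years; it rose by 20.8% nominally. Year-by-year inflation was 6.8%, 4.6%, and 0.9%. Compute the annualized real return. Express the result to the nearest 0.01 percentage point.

2.34%

Cumulative inflation factor: 1.068 × 1.046 × 1.009 ≈ 1.12718.
Nominal growth factor: 1.20800. Real growth factor = 1.20800 / 1.12718 ≈ 1.07170.
Annualized: 1.07170^(1/3) − 1 ≈ 0.02335.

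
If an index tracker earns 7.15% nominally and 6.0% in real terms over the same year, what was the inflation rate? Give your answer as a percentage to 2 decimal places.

1.08%

From (1+r_nom) = (1+r_real)(1+π), we get 1+π = (1 + 7.15%)/(1 + 6.0%) = 1.0715/1.060 ≈ 1.01085.
So π ≈ 1.0849%.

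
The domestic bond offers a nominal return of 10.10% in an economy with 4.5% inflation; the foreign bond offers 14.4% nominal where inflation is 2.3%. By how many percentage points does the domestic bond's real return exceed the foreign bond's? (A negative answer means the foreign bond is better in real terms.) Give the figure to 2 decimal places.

The domestic bond real return: 1.1010/1.045 − 1 = 5.359%.
The foreign bond real return: 1.144/1.023 − 1 = 11.828%.
Difference: 5.359 − 11.828 = -6.469 pp.

-6.47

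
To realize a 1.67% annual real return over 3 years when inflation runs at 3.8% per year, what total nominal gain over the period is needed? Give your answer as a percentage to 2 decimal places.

Required annual nominal rate: (1+1.67%)(1+3.8%) − 1 = 5.53346%.
Cumulative over 3 years: (1 + 0.0553346)^3 − 1 ≈ 0.17536.

17.54%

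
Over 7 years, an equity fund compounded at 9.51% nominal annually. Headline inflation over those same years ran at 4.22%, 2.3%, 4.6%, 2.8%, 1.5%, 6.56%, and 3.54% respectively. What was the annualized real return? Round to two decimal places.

5.67%

Cumulative inflation factor: 1.0422 × 1.023 × 1.046 × 1.028 × 1.015 × 1.0656 × 1.0354 ≈ 1.28387.
Nominal growth factor: 1.88876. Real growth factor = 1.88876 / 1.28387 ≈ 1.47115.
Annualized: 1.47115^(1/7) − 1 ≈ 0.05670.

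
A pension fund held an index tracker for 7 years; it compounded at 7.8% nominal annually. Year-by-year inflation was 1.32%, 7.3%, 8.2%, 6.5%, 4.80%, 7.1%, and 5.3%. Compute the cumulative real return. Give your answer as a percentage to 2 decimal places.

14.26%

Cumulative inflation factor: 1.0132 × 1.073 × 1.082 × 1.065 × 1.0480 × 1.071 × 1.053 ≈ 1.48064.
Nominal growth factor: 1.69173. Real growth factor = 1.69173 / 1.48064 ≈ 1.14256.
Total real return ≈ 14.2564%.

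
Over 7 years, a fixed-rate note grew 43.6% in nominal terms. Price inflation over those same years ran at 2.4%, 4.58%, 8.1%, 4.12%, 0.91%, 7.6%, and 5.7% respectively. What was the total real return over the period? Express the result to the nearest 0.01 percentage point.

Cumulative inflation factor: 1.024 × 1.0458 × 1.081 × 1.0412 × 1.0091 × 1.076 × 1.057 ≈ 1.38334.
Nominal growth factor: 1.43600. Real growth factor = 1.43600 / 1.38334 ≈ 1.03806.
Total real return ≈ 3.8065%.

3.81%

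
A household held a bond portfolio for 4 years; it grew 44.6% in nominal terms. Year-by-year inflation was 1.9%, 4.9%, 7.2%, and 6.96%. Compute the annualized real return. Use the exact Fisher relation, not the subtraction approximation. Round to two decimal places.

4.22%

Cumulative inflation factor: 1.019 × 1.049 × 1.072 × 1.0696 ≈ 1.22565.
Nominal growth factor: 1.44600. Real growth factor = 1.44600 / 1.22565 ≈ 1.17978.
Annualized: 1.17978^(1/4) − 1 ≈ 0.04220.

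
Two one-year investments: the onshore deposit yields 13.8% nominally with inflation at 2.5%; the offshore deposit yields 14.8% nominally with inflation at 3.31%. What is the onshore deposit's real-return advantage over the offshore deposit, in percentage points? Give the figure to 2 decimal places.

-0.10

The onshore deposit real return: 1.138/1.025 − 1 = 11.024%.
The offshore deposit real return: 1.148/1.0331 − 1 = 11.122%.
Difference: 11.024 − 11.122 = -0.098 pp.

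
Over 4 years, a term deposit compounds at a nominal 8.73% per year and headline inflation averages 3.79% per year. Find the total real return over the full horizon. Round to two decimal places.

20.44%

The annual real rate is (1+8.73%)/(1+3.79%) − 1 = 4.7596%.
Compounded over 4 years: (1 + 0.047596)^4 − 1 ≈ 0.20441.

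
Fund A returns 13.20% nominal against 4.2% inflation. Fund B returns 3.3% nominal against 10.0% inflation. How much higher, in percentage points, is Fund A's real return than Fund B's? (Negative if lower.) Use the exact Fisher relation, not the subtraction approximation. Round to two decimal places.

Fund A real return: 1.1320/1.042 − 1 = 8.637%.
Fund B real return: 1.033/1.100 − 1 = -6.091%.
Difference: 8.637 − (-6.091) = 14.728 pp.

14.73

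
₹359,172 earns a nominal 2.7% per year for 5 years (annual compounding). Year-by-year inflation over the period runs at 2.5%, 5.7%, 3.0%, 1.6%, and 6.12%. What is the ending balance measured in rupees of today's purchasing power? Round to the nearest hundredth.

₹341,057.55

Nominal value at maturity: ₹359,172 × (1 + 2.7%)^5 ≈ ₹410,350.24.
Price-level factor over 5 years: 1.025 × 1.057 × 1.030 × 1.016 × 1.0612 ≈ 1.2031700888.
The maturity value deflated by that factor is the answer in today's purchasing power.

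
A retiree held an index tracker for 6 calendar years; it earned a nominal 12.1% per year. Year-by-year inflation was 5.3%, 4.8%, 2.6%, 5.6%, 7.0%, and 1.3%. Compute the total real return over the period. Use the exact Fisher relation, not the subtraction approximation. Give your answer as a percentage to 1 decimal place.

53.1%

Cumulative inflation factor: 1.053 × 1.048 × 1.026 × 1.056 × 1.070 × 1.013 ≈ 1.29597.
Nominal growth factor: 1.98442. Real growth factor = 1.98442 / 1.29597 ≈ 1.53123.
Total real return ≈ 53.1227%.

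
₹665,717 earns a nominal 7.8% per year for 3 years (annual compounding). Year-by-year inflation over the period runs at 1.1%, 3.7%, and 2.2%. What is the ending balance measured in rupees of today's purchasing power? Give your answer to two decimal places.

Nominal value at maturity: ₹665,717 × (1 + 7.8%)^3 ≈ ₹833,961.36.
Price-level factor over 3 years: 1.011 × 1.037 × 1.022 = 1.071471954.
Dividing the nominal maturity value by the price-level factor gives the value in today's money.

₹778,332.42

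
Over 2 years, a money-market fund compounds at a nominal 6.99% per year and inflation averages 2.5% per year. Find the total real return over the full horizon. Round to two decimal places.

The annual real rate is (1+6.99%)/(1+2.5%) − 1 = 4.3805%.
Compounded over 2 years: (1 + 0.043805)^2 − 1 ≈ 0.08953.

8.95%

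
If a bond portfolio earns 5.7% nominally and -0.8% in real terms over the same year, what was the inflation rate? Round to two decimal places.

From (1+r_nom) = (1+r_real)(1+π), we get 1+π = (1 + 5.7%)/(1 − 0.8%) = 1.057/0.992 ≈ 1.06552.
So π ≈ 6.5524%.

6.55%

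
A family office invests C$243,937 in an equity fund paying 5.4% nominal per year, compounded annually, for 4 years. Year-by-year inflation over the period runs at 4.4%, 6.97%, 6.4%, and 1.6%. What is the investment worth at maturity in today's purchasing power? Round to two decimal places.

Nominal value at maturity: C$243,937 × (1 + 5.4%)^4 ≈ C$301,051.03.
Price-level factor over 4 years: 1.044 × 1.0697 × 1.064 × 1.016 ≈ 1.2072517132.
The maturity value deflated by that factor is the answer in today's purchasing power.

C$249,368.90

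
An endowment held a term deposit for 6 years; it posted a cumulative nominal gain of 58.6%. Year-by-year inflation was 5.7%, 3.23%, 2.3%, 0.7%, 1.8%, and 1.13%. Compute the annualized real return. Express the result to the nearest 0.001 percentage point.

Cumulative inflation factor: 1.057 × 1.0323 × 1.023 × 1.007 × 1.018 × 1.0113 ≈ 1.15721.
Nominal growth factor: 1.58600. Real growth factor = 1.58600 / 1.15721 ≈ 1.37053.
Annualized: 1.37053^(1/6) − 1 ≈ 0.05394.

5.394%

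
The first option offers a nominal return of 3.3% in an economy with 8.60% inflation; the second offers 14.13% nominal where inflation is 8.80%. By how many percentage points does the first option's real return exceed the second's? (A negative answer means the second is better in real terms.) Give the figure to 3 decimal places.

-9.779

The first option real return: 1.033/1.0860 − 1 = -4.8803%.
The second real return: 1.1413/1.0880 − 1 = 4.8989%.
Difference: -4.8803 − 4.8989 = -9.7792 pp.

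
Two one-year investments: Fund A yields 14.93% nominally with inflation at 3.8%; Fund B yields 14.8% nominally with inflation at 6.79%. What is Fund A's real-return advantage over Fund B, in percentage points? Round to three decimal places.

Fund A real return: 1.1493/1.038 − 1 = 10.7225%.
Fund B real return: 1.148/1.0679 − 1 = 7.5007%.
Difference: 10.7225 − 7.5007 = 3.2218 pp.

3.222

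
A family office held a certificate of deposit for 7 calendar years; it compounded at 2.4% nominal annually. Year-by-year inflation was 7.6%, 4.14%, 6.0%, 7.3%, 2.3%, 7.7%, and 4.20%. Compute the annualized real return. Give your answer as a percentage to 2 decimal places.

-3.02%

Cumulative inflation factor: 1.076 × 1.0414 × 1.060 × 1.073 × 1.023 × 1.077 × 1.0420 ≈ 1.46317.
Nominal growth factor: 1.18059. Real growth factor = 1.18059 / 1.46317 ≈ 0.80687.
Annualized: 0.80687^(1/7) − 1 ≈ -0.03019.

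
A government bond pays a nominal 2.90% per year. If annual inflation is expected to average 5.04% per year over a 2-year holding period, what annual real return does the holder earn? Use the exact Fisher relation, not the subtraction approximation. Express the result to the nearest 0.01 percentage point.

With constant rates the annual real return is the same each year: (1+2.90%)/(1+5.04%) − 1 = -0.02037.

-2.04%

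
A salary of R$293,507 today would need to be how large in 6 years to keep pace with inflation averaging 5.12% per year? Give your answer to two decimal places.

R$396,032.27

Cumulative price-level factor: (1+5.12%)^6 ≈ 1.3493111629.
The nominal amount required is R$293,507 scaled up by that factor.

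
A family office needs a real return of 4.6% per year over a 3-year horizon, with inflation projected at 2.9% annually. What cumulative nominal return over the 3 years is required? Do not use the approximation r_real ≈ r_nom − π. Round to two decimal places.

Required annual nominal rate: (1+4.6%)(1+2.9%) − 1 = 7.6334%.
Cumulative over 3 years: (1 + 0.076334)^3 − 1 ≈ 0.24693.

24.69%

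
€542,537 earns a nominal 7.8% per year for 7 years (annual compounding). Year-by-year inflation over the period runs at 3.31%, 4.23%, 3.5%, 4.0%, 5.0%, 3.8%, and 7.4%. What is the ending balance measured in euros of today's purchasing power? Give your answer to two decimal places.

Nominal value at maturity: €542,537 × (1 + 7.8%)^7 ≈ €917,826.70.
Price-level factor over 7 years: 1.0331 × 1.0423 × 1.035 × 1.040 × 1.050 × 1.038 × 1.074 ≈ 1.3567496629.
The maturity value deflated by that factor is the answer in today's purchasing power.

€676,489.35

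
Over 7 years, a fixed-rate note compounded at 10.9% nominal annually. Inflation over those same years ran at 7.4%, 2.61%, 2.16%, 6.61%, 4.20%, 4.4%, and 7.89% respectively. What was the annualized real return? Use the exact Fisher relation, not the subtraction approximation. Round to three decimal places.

5.602%

Cumulative inflation factor: 1.074 × 1.0261 × 1.0216 × 1.0661 × 1.0420 × 1.044 × 1.0789 ≈ 1.40871.
Nominal growth factor: 2.06310. Real growth factor = 2.06310 / 1.40871 ≈ 1.46453.
Annualized: 1.46453^(1/7) − 1 ≈ 0.05602.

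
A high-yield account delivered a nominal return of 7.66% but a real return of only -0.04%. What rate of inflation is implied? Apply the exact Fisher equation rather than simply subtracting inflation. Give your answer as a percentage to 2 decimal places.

7.70%

From (1+r_nom) = (1+r_real)(1+π), we get 1+π = (1 + 7.66%)/(1 − 0.04%) = 1.0766/0.9996 ≈ 1.07703.
So π ≈ 7.7031%.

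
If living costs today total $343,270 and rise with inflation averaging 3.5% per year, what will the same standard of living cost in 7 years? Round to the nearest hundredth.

$436,735.30

Cumulative price-level factor: (1+3.5%)^7 ≈ 1.2722792628.
Multiplying $343,270 by the price-level factor gives the future nominal sum.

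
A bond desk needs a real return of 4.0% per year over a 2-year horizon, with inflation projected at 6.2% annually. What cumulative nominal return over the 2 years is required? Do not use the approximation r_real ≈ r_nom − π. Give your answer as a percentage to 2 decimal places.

21.99%

Required annual nominal rate: (1+4.0%)(1+6.2%) − 1 = 10.448%.
Cumulative over 2 years: (1 + 0.10448)^2 − 1 ≈ 0.21988.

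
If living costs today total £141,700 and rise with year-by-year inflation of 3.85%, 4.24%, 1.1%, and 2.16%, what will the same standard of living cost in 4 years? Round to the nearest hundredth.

Cumulative price-level factor: 1.0385 × 1.0424 × 1.011 × 1.0216 ≈ 1.1180801659.
The nominal amount required is £141,700 scaled up by that factor.

£158,431.96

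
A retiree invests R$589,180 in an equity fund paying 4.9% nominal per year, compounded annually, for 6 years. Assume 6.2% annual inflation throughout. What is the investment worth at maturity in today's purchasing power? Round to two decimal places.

R$547,209.75

Nominal value at maturity: R$589,180 × (1 + 4.9%)^6 ≈ R$785,056.52.
Price-level factor over 6 years: (1 + 6.2%)^6 ≈ 1.4346537586.
The maturity value deflated by that factor is the answer in today's purchasing power.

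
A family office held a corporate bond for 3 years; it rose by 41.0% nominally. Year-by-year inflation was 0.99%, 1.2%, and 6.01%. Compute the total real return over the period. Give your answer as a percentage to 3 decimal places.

30.141%

Cumulative inflation factor: 1.0099 × 1.012 × 1.0601 ≈ 1.08344.
Nominal growth factor: 1.41000. Real growth factor = 1.41000 / 1.08344 ≈ 1.30141.
Total real return ≈ 30.1408%.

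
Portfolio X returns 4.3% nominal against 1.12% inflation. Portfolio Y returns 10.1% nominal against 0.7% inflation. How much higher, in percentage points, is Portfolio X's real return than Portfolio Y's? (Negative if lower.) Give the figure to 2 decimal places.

-6.19

Portfolio X real return: 1.043/1.0112 − 1 = 3.145%.
Portfolio Y real return: 1.101/1.007 − 1 = 9.335%.
Difference: 3.145 − 9.335 = -6.190 pp.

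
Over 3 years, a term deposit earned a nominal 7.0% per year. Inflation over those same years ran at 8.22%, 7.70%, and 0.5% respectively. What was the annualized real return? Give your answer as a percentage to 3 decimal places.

1.505%

Cumulative inflation factor: 1.0822 × 1.0770 × 1.005 ≈ 1.17136.
Nominal growth factor: 1.22504. Real growth factor = 1.22504 / 1.17136 ≈ 1.04583.
Annualized: 1.04583^(1/3) − 1 ≈ 0.01505.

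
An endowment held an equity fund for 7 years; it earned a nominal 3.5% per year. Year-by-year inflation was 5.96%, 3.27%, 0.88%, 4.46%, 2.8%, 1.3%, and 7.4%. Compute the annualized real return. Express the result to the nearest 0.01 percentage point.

Cumulative inflation factor: 1.0596 × 1.0327 × 1.0088 × 1.0446 × 1.028 × 1.013 × 1.074 ≈ 1.28967.
Nominal growth factor: 1.27228. Real growth factor = 1.27228 / 1.28967 ≈ 0.98652.
Annualized: 0.98652^(1/7) − 1 ≈ -0.00194.

-0.19%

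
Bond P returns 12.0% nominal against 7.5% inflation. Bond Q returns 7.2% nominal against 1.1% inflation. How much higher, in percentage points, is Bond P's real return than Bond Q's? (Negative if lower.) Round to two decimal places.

-1.85

Bond P real return: 1.120/1.075 − 1 = 4.186%.
Bond Q real return: 1.072/1.011 − 1 = 6.034%.
Difference: 4.186 − 6.034 = -1.848 pp.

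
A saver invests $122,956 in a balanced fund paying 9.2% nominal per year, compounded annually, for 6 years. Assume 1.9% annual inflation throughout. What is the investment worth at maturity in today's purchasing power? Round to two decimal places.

Nominal value at maturity: $122,956 × (1 + 9.2%)^6 ≈ $208,490.16.
Price-level factor over 6 years: (1 + 1.9%)^6 ≈ 1.1195541497.
Dividing the nominal maturity value by the price-level factor gives the value in today's money.

$186,226.06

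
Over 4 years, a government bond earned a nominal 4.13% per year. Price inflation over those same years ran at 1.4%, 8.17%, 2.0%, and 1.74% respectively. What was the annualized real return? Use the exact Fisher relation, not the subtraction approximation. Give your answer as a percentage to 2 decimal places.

Cumulative inflation factor: 1.014 × 1.0817 × 1.020 × 1.0174 ≈ 1.13825.
Nominal growth factor: 1.17572. Real growth factor = 1.17572 / 1.13825 ≈ 1.03292.
Annualized: 1.03292^(1/4) − 1 ≈ 0.00813.

0.81%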